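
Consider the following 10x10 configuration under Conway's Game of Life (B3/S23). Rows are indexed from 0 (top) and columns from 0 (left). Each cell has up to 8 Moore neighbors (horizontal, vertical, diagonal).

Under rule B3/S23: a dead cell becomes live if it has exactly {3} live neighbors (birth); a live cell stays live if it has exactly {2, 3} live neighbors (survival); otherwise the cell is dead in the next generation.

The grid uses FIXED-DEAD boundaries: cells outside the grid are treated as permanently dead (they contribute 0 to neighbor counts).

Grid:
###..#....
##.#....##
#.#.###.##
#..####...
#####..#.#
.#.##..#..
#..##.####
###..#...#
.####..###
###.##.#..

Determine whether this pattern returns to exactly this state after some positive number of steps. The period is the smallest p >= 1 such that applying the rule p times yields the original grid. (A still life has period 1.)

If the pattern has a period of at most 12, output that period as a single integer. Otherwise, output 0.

Answer: 0

Derivation:
Simulating and comparing each generation to the original:
Gen 0 (original, given above): 57 live cells
Gen 1: 31 live cells, differs from original
Gen 2: 24 live cells, differs from original
Gen 3: 19 live cells, differs from original
Gen 4: 22 live cells, differs from original
Gen 5: 19 live cells, differs from original
Gen 6: 18 live cells, differs from original
Gen 7: 16 live cells, differs from original
Gen 8: 15 live cells, differs from original
Gen 9: 13 live cells, differs from original
Gen 10: 11 live cells, differs from original
Gen 11: 10 live cells, differs from original
Gen 12: 8 live cells, differs from original
No period found within 12 steps.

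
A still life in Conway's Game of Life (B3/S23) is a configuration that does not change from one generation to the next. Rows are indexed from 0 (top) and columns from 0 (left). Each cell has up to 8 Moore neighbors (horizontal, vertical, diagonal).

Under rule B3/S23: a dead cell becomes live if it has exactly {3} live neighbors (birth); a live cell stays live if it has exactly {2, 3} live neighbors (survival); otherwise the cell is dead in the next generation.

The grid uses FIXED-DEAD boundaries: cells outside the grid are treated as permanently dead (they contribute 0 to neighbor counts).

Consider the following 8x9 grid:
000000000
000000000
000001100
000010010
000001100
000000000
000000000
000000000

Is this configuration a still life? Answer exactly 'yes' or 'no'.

Compute generation 1 and compare to generation 0 (given above):
Generation 1:
000000000
000000000
000001100
000010010
000001100
000000000
000000000
000000000
The grids are IDENTICAL -> still life.

Answer: yes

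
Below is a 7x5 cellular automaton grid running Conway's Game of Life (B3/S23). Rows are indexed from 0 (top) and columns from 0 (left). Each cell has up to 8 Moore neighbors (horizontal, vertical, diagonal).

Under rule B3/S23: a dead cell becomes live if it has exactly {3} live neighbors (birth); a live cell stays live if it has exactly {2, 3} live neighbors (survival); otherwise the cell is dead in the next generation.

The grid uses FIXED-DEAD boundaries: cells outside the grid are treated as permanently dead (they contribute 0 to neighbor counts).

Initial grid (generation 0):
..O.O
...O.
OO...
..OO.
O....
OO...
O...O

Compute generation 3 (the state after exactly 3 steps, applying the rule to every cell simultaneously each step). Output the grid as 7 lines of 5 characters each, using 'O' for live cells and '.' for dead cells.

Simulating step by step:
Generation 0 (given above): 12 live cells
Generation 1: 14 live cells
...O.
.OOO.
.O.O.
O.O..
O.O..
OO...
OO...
Generation 2: 14 live cells
...O.
.O.OO
O..O.
O.OO.
O.O..
..O..
OO...
Generation 3: 13 live cells
(generation 3 grid is the final answer)

Answer: ..OOO
...OO
O....
O.OO.
..O..
O.O..
.O...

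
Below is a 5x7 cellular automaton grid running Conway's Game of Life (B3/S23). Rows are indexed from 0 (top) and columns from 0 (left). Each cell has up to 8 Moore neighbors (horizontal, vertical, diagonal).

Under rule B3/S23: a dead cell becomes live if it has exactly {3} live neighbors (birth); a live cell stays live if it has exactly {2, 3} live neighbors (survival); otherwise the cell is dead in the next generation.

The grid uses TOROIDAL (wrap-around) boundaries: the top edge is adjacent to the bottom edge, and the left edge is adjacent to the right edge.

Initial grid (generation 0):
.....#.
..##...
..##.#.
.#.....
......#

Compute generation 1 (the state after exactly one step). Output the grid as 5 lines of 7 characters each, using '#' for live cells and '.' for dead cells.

Simulating step by step:
Generation 0 (given above): 8 live cells
Generation 1: 6 live cells
(generation 1 grid is the final answer)

Answer: .......
..##...
.#.##..
..#....
.......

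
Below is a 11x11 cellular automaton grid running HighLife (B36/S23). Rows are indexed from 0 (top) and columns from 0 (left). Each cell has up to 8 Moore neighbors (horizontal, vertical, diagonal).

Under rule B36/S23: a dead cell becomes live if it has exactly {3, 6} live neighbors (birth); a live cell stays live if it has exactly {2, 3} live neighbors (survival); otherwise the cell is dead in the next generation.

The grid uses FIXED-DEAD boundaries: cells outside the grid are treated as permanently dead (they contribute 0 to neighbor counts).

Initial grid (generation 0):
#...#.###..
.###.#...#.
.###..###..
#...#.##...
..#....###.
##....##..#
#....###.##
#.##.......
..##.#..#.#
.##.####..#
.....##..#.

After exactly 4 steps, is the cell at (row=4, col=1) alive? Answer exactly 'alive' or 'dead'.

Answer: alive

Derivation:
Simulating step by step:
Generation 0 (given above): 53 live cells
Generation 1: 48 live cells
.########..
#....#.#.#.
#.......#..
.....#..##.
#....#...#.
##...#..#.#
#.#..#.####
..##.#.##.#
.....#.#.#.
.##....##.#
....#..#...
Generation 2: 49 live cells
.#####.##..
#.##.#...#.
......##...
........##.
##..###...#
#...##.#.##
#.##.#....#
.###.##..##
.#.##...#.#
.......#.#.
.......##..
Generation 3: 40 live cells
.#...##.#..
.....#.....
......##.#.
........##.
##..#.##..#
#.#......##
#...#...#..
#...###...#
.#.######.#
.......#.#.
.......##..
Generation 4: 37 live cells
.....##....
.....#..#..
......##.#.
.....#...##
##.....#..#
#..#.#.####
#..##.....#
##......#..
...#....#.#
....##..##.
.......##..

Cell (4,1) at generation 4: 1 -> alive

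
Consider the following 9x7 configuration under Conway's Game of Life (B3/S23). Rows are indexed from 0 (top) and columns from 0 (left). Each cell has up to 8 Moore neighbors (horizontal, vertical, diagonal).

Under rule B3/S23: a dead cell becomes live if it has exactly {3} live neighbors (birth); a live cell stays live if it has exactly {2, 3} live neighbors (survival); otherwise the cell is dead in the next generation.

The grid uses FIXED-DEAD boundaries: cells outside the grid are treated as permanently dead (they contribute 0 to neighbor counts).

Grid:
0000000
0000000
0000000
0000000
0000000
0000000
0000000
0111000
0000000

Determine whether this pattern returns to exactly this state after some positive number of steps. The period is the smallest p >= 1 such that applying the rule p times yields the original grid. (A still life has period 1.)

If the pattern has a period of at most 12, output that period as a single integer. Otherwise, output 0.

Answer: 2

Derivation:
Simulating and comparing each generation to the original:
Gen 0 (original, given above): 3 live cells
Gen 1: 3 live cells, differs from original
Gen 2: 3 live cells, MATCHES original -> period = 2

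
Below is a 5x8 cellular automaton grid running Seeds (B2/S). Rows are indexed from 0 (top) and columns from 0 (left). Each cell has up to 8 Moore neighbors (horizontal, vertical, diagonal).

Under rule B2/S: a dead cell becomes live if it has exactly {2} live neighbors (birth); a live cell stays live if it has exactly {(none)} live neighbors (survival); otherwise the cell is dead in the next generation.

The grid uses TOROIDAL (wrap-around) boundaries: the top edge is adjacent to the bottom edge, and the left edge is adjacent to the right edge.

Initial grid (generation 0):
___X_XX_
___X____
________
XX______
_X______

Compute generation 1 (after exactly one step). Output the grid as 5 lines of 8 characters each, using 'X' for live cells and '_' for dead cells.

Simulating step by step:
Generation 0 (given above): 7 live cells
Generation 1: 11 live cells
(generation 1 grid is the final answer)

Answer: ________
__X__XX_
XXX_____
__X_____
____XXXX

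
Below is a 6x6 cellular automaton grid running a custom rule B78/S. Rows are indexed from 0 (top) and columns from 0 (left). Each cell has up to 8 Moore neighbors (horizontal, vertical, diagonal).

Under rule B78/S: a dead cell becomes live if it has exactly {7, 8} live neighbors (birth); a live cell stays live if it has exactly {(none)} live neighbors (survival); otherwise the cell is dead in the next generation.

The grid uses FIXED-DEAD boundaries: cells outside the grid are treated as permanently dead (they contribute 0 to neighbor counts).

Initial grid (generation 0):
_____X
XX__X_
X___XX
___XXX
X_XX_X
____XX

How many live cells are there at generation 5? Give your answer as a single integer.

Simulating step by step:
Generation 0 (given above): 16 live cells
Generation 1: 1 live cells
______
______
______
______
____X_
______
Generation 2: 0 live cells
______
______
______
______
______
______
Generation 3: 0 live cells
______
______
______
______
______
______
Generation 4: 0 live cells
______
______
______
______
______
______
Generation 5: 0 live cells
______
______
______
______
______
______
Population at generation 5: 0

Answer: 0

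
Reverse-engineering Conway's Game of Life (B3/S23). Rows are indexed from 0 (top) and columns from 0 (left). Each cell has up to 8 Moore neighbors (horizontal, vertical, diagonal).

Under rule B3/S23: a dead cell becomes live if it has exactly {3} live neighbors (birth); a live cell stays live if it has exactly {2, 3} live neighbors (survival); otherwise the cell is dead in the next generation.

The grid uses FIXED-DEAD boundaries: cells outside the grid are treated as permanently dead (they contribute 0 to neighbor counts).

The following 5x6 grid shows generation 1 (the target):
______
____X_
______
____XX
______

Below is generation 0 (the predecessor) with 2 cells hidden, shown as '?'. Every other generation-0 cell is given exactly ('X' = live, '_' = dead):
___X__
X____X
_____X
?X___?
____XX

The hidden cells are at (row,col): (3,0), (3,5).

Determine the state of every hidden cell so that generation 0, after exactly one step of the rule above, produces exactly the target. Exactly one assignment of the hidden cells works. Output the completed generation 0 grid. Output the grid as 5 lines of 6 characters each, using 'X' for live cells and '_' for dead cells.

Hidden generation-0 cells (in order): (3,0), (3,5).
A hidden cell only influences target cells in its own 3x3 neighborhood. Try each of the 2^2 = 4 assignments, step the completed generation 0 forward once under B3/S23, and compare with the target:
  (3,0)=_ (3,5)=_ -> step reproduces the target at every cell -> ACCEPT
  (3,0)=_ (3,5)=X -> step gives (2,4)='X' but target has '_' -> reject
  (3,0)=X (3,5)=_ -> step gives (2,0)='X' but target has '_' -> reject
  (3,0)=X (3,5)=X -> step gives (2,0)='X' but target has '_' -> reject
Unique solution: (3,0)=dead, (3,5)=dead.
Check: live-neighbor counts of every cell in the completed generation 0:
111021
011131
221021
101133
111111
Applying B3/S23 to generation 0 with these counts gives:
______
____X_
______
____XX
______
which matches the target exactly.

Answer: ___X__
X____X
_____X
_X____
____XX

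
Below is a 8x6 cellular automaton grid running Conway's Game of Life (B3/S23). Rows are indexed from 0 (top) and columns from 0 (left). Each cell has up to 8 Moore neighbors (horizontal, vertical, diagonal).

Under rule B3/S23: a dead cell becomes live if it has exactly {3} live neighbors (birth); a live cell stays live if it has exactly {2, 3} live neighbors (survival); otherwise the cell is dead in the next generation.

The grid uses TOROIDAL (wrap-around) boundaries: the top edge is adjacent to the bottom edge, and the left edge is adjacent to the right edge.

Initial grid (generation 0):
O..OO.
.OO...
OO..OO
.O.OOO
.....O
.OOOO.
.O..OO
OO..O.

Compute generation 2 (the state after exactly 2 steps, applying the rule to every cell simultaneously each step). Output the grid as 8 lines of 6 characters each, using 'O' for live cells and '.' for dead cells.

Answer: ...O..
...O..
.O.O..
OOO...
....O.
OOO...
...O..
.OOO..

Derivation:
Simulating step by step:
Generation 0 (given above): 24 live cells
Generation 1: 14 live cells
O..OO.
..O...
......
.OOO..
.O...O
.OOO..
......
.OO...
Generation 2: 15 live cells
(generation 2 grid is the final answer)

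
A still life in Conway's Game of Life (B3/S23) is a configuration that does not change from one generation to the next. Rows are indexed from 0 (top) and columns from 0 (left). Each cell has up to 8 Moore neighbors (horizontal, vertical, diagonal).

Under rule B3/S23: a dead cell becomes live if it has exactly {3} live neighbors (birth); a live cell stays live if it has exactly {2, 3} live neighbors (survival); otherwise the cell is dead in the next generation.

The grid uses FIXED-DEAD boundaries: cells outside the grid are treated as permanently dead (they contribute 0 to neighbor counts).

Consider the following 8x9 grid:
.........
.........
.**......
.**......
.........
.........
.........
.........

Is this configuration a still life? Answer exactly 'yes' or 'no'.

Answer: yes

Derivation:
Compute generation 1 and compare to generation 0 (given above):
Generation 1:
.........
.........
.**......
.**......
.........
.........
.........
.........
The grids are IDENTICAL -> still life.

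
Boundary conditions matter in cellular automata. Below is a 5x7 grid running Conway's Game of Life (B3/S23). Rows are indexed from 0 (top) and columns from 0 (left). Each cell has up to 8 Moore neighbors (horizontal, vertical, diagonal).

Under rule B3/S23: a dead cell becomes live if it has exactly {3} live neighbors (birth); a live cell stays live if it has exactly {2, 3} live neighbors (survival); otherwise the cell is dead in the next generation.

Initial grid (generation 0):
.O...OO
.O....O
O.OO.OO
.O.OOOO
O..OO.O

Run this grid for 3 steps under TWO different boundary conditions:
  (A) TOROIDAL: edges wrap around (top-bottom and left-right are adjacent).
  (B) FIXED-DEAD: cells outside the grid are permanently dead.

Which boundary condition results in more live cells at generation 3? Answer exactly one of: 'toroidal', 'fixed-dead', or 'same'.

Answer: fixed-dead

Derivation:
Under TOROIDAL boundary, generation 3:
...OO..
OOOO...
.......
.OO....
OOO....
Population = 11

Under FIXED-DEAD boundary, generation 3:
....OO.
.O..OO.
..OOO..
O..O...
OOO....
Population = 13

Comparison: toroidal=11, fixed-dead=13 -> fixed-dead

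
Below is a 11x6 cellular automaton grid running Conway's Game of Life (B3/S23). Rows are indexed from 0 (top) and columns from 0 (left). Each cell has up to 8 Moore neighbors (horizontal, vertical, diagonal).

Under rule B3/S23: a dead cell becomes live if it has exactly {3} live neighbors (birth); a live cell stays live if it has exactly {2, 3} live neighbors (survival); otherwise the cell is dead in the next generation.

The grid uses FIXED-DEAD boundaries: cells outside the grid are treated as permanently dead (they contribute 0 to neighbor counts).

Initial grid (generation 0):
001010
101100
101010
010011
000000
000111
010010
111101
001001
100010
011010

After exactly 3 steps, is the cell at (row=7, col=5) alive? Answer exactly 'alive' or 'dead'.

Answer: alive

Derivation:
Simulating step by step:
Generation 0 (given above): 28 live cells
Generation 1: 29 live cells
011000
001010
101011
010111
000100
000111
110000
100101
101001
001011
010100
Generation 2: 28 live cells
011100
001011
001000
010001
000000
001110
111101
101010
001001
001011
001110
Generation 3: 27 live cells
011110
000010
011111
000000
001110
000010
100001
100011
001001
011001
001011

Cell (7,5) at generation 3: 1 -> alive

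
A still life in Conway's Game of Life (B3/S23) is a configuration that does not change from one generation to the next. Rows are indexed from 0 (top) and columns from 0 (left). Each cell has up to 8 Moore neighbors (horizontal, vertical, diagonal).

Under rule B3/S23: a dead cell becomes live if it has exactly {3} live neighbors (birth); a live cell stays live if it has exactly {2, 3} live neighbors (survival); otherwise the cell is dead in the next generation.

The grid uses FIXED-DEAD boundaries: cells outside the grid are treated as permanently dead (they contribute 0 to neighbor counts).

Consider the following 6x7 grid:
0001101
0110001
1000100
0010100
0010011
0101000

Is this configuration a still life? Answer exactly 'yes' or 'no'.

Answer: no

Derivation:
Compute generation 1 and compare to generation 0 (given above):
Generation 1:
0011010
0110100
0010010
0100100
0110110
0010000
Cell (0,2) differs: gen0=0 vs gen1=1 -> NOT a still life.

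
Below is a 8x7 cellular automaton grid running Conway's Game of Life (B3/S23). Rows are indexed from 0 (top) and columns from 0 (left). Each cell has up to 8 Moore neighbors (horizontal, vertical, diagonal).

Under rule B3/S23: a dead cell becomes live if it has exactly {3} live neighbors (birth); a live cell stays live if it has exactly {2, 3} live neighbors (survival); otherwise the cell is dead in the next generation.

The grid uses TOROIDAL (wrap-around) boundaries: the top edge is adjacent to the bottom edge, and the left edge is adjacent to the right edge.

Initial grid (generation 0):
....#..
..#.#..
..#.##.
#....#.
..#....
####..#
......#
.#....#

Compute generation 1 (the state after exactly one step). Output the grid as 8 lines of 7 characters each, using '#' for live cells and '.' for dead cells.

Simulating step by step:
Generation 0 (given above): 17 live cells
Generation 1: 23 live cells
(generation 1 grid is the final answer)

Answer: ...#.#.
....#..
.#..###
.#.####
..##...
####..#
.....##
#....#.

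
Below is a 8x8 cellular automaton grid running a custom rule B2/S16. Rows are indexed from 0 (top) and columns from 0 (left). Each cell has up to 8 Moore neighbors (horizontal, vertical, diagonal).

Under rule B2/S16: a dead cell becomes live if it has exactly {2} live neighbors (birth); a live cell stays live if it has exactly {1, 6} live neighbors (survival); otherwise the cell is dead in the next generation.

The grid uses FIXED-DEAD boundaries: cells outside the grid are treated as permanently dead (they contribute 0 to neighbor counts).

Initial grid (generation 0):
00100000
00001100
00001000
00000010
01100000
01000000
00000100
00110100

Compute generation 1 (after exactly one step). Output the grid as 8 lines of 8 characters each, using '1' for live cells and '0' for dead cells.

Answer: 00011100
00000000
00010010
01110100
10000000
10000000
01010110
00110110

Derivation:
Simulating step by step:
Generation 0 (given above): 12 live cells
Generation 1: 19 live cells
(generation 1 grid is the final answer)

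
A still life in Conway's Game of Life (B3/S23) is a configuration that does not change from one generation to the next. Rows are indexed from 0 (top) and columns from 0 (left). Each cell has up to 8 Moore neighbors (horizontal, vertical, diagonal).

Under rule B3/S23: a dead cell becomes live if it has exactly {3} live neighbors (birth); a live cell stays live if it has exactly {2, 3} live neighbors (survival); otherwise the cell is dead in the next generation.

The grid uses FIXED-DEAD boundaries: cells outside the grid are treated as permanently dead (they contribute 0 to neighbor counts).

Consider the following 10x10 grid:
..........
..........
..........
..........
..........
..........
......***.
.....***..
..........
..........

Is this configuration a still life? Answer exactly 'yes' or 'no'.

Compute generation 1 and compare to generation 0 (given above):
Generation 1:
..........
..........
..........
..........
..........
.......*..
.....*..*.
.....*..*.
......*...
..........
Cell (5,7) differs: gen0=0 vs gen1=1 -> NOT a still life.

Answer: no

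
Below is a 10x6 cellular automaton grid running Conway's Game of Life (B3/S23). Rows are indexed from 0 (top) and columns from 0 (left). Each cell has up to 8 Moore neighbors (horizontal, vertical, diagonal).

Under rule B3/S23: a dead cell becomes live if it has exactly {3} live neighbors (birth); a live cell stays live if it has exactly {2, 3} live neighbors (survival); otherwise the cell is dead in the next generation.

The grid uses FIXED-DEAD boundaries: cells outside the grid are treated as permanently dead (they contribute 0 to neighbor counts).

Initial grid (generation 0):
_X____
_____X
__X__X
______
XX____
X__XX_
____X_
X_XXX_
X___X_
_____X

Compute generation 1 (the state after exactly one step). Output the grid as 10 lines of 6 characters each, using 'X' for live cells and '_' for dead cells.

Answer: ______
______
______
_X____
XX____
XX_XX_
_XX__X
_X__XX
_X__XX
______

Derivation:
Simulating step by step:
Generation 0 (given above): 17 live cells
Generation 1: 16 live cells
(generation 1 grid is the final answer)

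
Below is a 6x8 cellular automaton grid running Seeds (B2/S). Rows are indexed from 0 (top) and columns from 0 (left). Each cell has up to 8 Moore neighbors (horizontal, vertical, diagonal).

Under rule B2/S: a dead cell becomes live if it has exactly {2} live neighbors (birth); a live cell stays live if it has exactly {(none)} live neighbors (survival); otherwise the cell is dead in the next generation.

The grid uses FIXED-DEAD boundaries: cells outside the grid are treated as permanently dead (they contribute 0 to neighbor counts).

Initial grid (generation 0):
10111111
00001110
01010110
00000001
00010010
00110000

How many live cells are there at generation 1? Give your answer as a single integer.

Answer: 7

Derivation:
Simulating step by step:
Generation 0 (given above): 19 live cells
Generation 1: 7 live cells
01000000
10000000
00100000
00010000
00001001
00001000
Population at generation 1: 7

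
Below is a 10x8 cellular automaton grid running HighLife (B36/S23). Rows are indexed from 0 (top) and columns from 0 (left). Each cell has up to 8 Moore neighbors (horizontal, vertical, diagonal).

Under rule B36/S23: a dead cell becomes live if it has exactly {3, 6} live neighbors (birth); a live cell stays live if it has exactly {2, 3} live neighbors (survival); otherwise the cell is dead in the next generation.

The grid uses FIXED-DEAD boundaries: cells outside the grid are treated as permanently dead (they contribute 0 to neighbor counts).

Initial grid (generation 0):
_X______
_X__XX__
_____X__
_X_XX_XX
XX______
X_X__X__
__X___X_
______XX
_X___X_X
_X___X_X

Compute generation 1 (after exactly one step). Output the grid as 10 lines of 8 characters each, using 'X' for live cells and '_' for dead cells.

Answer: ________
____XX__
__XX____
XXX_XXX_
X__XXXX_
X_X_____
_X___XXX
_____X_X
_____XXX
________

Derivation:
Simulating step by step:
Generation 0 (given above): 25 live cells
Generation 1: 26 live cells
(generation 1 grid is the final answer)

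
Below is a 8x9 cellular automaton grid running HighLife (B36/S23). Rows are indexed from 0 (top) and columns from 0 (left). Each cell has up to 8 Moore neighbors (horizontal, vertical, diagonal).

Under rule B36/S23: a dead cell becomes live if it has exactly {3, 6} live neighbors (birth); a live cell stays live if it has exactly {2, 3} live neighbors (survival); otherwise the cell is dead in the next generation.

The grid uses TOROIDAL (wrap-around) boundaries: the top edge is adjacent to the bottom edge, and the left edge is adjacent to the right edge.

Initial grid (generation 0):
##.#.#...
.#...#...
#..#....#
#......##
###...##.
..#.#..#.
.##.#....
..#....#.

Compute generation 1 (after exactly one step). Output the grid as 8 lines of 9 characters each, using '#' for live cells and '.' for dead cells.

Answer: ##..#.#..
.#......#
.#.....#.
..#...#..
#.##..#.#
##...####
.##......
#...#....

Derivation:
Simulating step by step:
Generation 0 (given above): 25 live cells
Generation 1: 25 live cells
(generation 1 grid is the final answer)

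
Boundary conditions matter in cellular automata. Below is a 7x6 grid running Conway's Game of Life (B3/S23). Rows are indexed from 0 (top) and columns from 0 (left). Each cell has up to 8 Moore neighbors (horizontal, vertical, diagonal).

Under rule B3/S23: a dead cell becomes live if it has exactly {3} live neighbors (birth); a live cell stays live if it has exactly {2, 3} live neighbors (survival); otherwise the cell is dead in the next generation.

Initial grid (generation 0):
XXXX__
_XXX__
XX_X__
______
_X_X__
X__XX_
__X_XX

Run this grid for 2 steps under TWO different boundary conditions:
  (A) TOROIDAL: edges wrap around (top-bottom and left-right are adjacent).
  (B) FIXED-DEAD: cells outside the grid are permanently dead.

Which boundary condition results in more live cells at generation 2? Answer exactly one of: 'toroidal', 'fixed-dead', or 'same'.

Answer: same

Derivation:
Under TOROIDAL boundary, generation 2:
_____X
_X__X_
XXX__X
X___XX
__XX_X
_XXX__
_X___X
Population = 18

Under FIXED-DEAD boundary, generation 2:
______
XXXXX_
XXX___
X___X_
X_XXX_
__X__X
____XX
Population = 18

Comparison: toroidal=18, fixed-dead=18 -> same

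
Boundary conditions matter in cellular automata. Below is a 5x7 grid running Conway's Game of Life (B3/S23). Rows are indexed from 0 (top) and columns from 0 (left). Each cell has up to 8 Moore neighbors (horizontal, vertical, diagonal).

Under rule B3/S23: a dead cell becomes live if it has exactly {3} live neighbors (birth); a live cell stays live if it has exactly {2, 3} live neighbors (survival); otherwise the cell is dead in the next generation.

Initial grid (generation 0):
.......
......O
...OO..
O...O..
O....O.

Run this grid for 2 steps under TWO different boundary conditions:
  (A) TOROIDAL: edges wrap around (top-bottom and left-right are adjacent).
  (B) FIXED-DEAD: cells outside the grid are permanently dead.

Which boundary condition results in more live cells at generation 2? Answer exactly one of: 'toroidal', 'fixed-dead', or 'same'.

Under TOROIDAL boundary, generation 2:
.......
....OO.
...O..O
...O..O
O...O.O
Population = 9

Under FIXED-DEAD boundary, generation 2:
.......
....O..
...O.O.
...O.O.
....O..
Population = 6

Comparison: toroidal=9, fixed-dead=6 -> toroidal

Answer: toroidal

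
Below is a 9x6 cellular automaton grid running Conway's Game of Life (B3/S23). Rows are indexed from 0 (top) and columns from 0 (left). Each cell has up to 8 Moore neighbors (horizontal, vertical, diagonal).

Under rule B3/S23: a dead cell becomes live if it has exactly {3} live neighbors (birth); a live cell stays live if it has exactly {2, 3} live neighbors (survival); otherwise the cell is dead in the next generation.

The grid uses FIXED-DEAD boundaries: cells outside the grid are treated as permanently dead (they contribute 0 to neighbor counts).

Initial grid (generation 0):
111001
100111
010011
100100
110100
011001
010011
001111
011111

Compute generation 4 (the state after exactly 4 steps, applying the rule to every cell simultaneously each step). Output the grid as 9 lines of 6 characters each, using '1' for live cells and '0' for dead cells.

Answer: 011100
100010
010000
011100
001100
001100
000000
000000
000000

Derivation:
Simulating step by step:
Generation 0 (given above): 31 live cells
Generation 1: 21 live cells
111101
100100
111001
100100
100110
000101
010000
000000
010001
Generation 2: 16 live cells
111110
000100
101110
100100
001100
001100
000000
000000
000000
Generation 3: 12 live cells
011110
100000
011010
000000
010010
001100
000000
000000
000000
Generation 4: 13 live cells
(generation 4 grid is the final answer)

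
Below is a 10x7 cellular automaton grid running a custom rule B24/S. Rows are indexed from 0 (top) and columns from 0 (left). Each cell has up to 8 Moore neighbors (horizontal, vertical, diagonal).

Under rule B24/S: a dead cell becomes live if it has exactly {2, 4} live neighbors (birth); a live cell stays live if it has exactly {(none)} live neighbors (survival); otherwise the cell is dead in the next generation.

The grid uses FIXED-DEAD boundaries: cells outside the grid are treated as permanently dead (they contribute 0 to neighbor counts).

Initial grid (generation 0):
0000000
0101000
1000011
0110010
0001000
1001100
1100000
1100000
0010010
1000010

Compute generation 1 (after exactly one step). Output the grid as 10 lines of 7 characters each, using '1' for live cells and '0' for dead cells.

Simulating step by step:
Generation 0 (given above): 20 live cells
Generation 1: 23 live cells
(generation 1 grid is the final answer)

Answer: 0010000
1010111
0111000
1001000
1010110
0000000
0001100
0000000
0100101
0100101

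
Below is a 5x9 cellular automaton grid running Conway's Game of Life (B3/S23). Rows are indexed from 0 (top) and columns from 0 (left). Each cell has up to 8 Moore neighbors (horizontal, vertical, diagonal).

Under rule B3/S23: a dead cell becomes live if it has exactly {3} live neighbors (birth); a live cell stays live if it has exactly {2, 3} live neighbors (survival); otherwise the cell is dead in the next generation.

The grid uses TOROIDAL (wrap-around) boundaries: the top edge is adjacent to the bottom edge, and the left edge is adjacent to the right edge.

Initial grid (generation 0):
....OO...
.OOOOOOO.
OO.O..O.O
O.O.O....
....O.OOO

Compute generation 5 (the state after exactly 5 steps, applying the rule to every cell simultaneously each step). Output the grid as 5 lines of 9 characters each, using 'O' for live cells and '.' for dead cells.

Simulating step by step:
Generation 0 (given above): 21 live cells
Generation 1: 14 live cells
..O.....O
.O.....OO
......O.O
..O.O.O..
....O.OOO
Generation 2: 11 live cells
......O..
........O
O....OO.O
...O..O.O
......O.O
Generation 3: 12 live cells
.........
O....OO.O
O....OO.O
......O.O
.....OO..
Generation 4: 10 live cells
.......O.
O....OO.O
.........
O.......O
.....OOO.
Generation 5: 9 live cells
(generation 5 grid is the final answer)

Answer: .........
......OOO
.......O.
......OOO
......OO.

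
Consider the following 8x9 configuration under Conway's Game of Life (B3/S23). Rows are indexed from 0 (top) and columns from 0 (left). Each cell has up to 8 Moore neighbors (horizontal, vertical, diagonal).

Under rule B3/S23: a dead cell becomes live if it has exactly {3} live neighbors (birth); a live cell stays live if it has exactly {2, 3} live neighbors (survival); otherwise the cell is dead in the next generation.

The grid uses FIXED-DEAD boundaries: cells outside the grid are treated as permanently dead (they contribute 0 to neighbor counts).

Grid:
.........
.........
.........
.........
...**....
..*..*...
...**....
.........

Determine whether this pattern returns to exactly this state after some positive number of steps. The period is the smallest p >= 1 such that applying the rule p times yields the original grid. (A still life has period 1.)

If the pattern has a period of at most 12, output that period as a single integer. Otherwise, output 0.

Simulating and comparing each generation to the original:
Gen 0 (original, given above): 6 live cells
Gen 1: 6 live cells, MATCHES original -> period = 1

Answer: 1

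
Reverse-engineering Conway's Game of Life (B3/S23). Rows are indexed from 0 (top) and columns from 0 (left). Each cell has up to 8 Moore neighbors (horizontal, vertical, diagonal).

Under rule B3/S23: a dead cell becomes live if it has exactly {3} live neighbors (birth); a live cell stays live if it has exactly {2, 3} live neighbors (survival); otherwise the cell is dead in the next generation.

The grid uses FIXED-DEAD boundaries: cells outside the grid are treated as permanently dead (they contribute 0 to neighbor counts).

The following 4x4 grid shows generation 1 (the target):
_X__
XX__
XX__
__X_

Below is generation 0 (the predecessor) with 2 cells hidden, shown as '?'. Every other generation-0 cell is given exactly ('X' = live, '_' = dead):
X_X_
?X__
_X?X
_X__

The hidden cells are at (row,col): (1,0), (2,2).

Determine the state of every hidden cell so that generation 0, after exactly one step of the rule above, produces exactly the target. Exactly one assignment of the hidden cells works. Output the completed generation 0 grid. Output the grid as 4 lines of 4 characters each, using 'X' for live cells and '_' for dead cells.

Answer: X_X_
_X__
_X_X
_X__

Derivation:
Hidden generation-0 cells (in order): (1,0), (2,2).
A hidden cell only influences target cells in its own 3x3 neighborhood. Try each of the 2^2 = 4 assignments, step the completed generation 0 forward once under B3/S23, and compare with the target:
  (1,0)=_ (2,2)=_ -> step reproduces the target at every cell -> ACCEPT
  (1,0)=_ (2,2)=X -> step gives (1,1)='_' but target has 'X' -> reject
  (1,0)=X (2,2)=_ -> step gives (0,0)='X' but target has '_' -> reject
  (1,0)=X (2,2)=X -> step gives (0,0)='X' but target has '_' -> reject
Unique solution: (1,0)=dead, (2,2)=dead.
Check: live-neighbor counts of every cell in the completed generation 0:
1311
3342
3240
2131
Applying B3/S23 to generation 0 with these counts gives:
_X__
XX__
XX__
__X_
which matches the target exactly.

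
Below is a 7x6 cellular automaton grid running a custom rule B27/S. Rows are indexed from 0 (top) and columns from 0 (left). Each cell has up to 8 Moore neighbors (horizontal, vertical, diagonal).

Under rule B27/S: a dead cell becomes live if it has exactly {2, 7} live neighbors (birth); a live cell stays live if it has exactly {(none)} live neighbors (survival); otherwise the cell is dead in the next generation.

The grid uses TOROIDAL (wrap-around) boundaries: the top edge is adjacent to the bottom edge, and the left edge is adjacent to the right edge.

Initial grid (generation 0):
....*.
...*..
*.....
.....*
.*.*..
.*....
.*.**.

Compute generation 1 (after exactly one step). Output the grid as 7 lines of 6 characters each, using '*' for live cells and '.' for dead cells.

Simulating step by step:
Generation 0 (given above): 10 live cells
Generation 1: 11 live cells
(generation 1 grid is the final answer)

Answer: .....*
....**
....**
.**.*.
....*.
......
*....*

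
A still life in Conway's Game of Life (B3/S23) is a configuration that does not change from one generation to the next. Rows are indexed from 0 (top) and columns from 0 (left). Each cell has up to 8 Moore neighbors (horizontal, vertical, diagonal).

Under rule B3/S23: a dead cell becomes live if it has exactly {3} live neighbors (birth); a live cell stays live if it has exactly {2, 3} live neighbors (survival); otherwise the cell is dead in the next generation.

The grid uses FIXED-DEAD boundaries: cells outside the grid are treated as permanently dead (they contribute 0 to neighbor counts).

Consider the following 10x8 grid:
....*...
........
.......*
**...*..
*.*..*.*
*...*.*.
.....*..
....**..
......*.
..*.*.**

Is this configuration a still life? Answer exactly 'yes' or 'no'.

Answer: no

Derivation:
Compute generation 1 and compare to generation 0 (given above):
Generation 1:
........
........
........
**......
*...**..
.*..*.*.
......*.
....***.
...**.**
.....***
Cell (0,4) differs: gen0=1 vs gen1=0 -> NOT a still life.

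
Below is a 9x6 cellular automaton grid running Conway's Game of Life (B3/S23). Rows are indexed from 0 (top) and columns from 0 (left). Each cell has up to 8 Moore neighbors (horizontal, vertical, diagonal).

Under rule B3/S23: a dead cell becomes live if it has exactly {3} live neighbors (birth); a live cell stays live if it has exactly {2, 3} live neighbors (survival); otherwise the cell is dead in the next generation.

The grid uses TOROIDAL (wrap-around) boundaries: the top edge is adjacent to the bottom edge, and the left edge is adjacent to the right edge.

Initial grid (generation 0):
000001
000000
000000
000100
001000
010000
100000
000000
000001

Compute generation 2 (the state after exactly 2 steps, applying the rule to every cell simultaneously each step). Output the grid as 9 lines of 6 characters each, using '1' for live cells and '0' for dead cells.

Answer: 000000
000000
000000
000000
000000
000000
000000
000000
000000

Derivation:
Simulating step by step:
Generation 0 (given above): 6 live cells
Generation 1: 2 live cells
000000
000000
000000
000000
001000
010000
000000
000000
000000
Generation 2: 0 live cells
(generation 2 grid is the final answer)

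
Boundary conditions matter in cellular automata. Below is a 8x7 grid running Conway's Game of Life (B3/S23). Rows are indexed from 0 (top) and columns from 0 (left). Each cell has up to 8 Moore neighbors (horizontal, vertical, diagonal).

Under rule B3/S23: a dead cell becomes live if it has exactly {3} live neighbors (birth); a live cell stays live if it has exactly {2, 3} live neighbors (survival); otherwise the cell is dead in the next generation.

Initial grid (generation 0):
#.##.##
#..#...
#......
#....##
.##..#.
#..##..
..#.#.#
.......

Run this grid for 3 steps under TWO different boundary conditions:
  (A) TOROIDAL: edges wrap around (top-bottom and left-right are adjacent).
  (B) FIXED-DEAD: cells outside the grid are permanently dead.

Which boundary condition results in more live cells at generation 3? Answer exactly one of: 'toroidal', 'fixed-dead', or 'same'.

Answer: toroidal

Derivation:
Under TOROIDAL boundary, generation 3:
.....#.
....###
.#....#
#....##
...###.
#...###
##.....
.......
Population = 18

Under FIXED-DEAD boundary, generation 3:
.......
#.#....
.#....#
#.....#
#..##.#
#...#.#
.....#.
.......
Population = 14

Comparison: toroidal=18, fixed-dead=14 -> toroidal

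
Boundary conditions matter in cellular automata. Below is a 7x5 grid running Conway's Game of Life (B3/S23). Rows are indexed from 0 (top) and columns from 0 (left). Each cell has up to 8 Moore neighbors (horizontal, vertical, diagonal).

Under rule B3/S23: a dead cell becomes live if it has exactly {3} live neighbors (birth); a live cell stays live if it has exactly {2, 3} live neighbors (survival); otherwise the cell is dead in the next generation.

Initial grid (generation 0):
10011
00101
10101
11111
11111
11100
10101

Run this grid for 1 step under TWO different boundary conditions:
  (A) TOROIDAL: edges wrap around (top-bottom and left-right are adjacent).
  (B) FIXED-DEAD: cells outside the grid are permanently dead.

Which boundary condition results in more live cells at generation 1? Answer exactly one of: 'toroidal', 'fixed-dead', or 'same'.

Answer: fixed-dead

Derivation:
Under TOROIDAL boundary, generation 1:
00100
00100
00000
00000
00000
00000
00100
Population = 3

Under FIXED-DEAD boundary, generation 1:
00011
00101
10001
00000
00001
00001
10110
Population = 11

Comparison: toroidal=3, fixed-dead=11 -> fixed-dead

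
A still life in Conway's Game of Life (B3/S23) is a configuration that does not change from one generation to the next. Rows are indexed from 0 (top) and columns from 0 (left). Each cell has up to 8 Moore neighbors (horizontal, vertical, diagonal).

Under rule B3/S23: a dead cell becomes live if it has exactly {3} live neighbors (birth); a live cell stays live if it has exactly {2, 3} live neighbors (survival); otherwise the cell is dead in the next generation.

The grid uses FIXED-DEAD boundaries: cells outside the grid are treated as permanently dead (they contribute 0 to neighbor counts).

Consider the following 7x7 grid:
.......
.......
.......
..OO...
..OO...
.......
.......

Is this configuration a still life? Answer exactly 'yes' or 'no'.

Compute generation 1 and compare to generation 0 (given above):
Generation 1:
.......
.......
.......
..OO...
..OO...
.......
.......
The grids are IDENTICAL -> still life.

Answer: yes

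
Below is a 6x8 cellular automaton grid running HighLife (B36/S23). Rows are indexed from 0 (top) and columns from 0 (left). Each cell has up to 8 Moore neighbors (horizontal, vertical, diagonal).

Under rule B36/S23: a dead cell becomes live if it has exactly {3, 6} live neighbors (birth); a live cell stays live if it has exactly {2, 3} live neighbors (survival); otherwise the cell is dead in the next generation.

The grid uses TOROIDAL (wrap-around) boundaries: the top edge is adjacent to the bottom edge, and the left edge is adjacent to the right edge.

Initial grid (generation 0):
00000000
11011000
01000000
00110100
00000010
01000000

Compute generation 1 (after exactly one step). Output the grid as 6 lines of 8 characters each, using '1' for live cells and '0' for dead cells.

Answer: 11100000
11100000
11000000
00100000
00100000
00000000

Derivation:
Simulating step by step:
Generation 0 (given above): 10 live cells
Generation 1: 10 live cells
(generation 1 grid is the final answer)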